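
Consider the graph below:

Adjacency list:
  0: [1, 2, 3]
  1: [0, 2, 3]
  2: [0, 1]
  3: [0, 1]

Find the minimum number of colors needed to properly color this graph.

The graph has a maximum clique of size 3 (lower bound on chromatic number).
A valid 3-coloring: {0: 0, 1: 1, 2: 2, 3: 2}.
Chromatic number = 3.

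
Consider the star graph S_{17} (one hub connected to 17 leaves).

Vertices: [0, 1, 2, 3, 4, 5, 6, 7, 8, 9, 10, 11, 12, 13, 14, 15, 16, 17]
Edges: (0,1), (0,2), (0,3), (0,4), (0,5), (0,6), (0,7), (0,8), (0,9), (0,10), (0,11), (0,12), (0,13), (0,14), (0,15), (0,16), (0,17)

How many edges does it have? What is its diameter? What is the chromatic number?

Star graph S_{17}: the hub connects to all 17 leaves.
Edges = 17.
Diameter = 2 (any leaf to hub is 1, leaf to leaf through hub is 2).
Star graphs are bipartite (hub vs leaves), so chromatic number = 2.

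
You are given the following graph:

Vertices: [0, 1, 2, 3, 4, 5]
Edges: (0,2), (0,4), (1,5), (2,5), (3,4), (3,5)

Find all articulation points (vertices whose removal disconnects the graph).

An articulation point is a vertex whose removal disconnects the graph.
Articulation points: [5]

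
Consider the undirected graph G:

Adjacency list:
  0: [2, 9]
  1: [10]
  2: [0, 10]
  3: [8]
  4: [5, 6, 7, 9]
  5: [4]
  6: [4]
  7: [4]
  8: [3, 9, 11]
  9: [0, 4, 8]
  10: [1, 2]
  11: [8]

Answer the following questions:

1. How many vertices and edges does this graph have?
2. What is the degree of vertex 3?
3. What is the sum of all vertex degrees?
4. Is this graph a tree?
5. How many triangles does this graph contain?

Count: 12 vertices, 11 edges.
Vertex 3 has neighbors [8], degree = 1.
Handshaking lemma: 2 * 11 = 22.
A graph is a tree iff it is connected and has exactly n-1 edges. This graph is connected (all 12 vertices in one component) and has 12-1 = 11 edges. It is a tree.
Number of triangles = 0.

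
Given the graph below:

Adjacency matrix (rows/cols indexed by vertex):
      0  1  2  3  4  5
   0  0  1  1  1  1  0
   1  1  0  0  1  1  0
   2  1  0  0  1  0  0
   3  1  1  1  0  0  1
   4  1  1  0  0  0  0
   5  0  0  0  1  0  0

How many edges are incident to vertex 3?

Vertex 3 has neighbors [0, 1, 2, 5], so deg(3) = 4.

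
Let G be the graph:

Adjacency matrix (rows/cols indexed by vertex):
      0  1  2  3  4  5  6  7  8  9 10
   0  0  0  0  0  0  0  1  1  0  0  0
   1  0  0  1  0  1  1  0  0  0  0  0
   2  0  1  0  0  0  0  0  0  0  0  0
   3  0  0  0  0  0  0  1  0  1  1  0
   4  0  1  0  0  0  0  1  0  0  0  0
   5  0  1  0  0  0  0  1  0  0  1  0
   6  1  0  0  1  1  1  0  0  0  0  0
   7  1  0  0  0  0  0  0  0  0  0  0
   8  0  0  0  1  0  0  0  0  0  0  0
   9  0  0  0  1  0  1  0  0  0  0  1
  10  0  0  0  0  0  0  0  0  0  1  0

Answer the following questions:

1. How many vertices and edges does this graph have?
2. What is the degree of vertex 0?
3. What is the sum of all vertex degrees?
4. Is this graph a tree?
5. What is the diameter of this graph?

Count: 11 vertices, 12 edges.
Vertex 0 has neighbors [6, 7], degree = 2.
Handshaking lemma: 2 * 12 = 24.
A tree on 11 vertices has 10 edges. This graph has 12 edges (2 extra). Not a tree.
Diameter (longest shortest path) = 5.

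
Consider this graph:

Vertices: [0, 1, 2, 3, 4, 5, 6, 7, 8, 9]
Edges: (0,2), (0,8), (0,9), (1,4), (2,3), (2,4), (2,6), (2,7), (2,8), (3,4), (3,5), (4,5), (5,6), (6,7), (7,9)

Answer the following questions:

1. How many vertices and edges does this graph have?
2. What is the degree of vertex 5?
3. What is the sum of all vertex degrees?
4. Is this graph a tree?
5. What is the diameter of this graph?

Count: 10 vertices, 15 edges.
Vertex 5 has neighbors [3, 4, 6], degree = 3.
Handshaking lemma: 2 * 15 = 30.
A tree on 10 vertices has 9 edges. This graph has 15 edges (6 extra). Not a tree.
Diameter (longest shortest path) = 4.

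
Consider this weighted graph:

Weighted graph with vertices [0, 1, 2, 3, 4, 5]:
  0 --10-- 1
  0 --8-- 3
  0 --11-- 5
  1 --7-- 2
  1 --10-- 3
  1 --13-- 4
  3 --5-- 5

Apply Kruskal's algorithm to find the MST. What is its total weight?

Applying Kruskal's algorithm (sort edges by weight, add if no cycle):
  Add (3,5) w=5
  Add (1,2) w=7
  Add (0,3) w=8
  Add (0,1) w=10
  Skip (1,3) w=10 (creates cycle)
  Skip (0,5) w=11 (creates cycle)
  Add (1,4) w=13
MST weight = 43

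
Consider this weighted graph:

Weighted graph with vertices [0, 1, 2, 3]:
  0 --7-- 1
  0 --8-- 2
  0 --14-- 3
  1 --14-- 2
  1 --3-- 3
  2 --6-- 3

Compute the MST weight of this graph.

Applying Kruskal's algorithm (sort edges by weight, add if no cycle):
  Add (1,3) w=3
  Add (2,3) w=6
  Add (0,1) w=7
  Skip (0,2) w=8 (creates cycle)
  Skip (0,3) w=14 (creates cycle)
  Skip (1,2) w=14 (creates cycle)
MST weight = 16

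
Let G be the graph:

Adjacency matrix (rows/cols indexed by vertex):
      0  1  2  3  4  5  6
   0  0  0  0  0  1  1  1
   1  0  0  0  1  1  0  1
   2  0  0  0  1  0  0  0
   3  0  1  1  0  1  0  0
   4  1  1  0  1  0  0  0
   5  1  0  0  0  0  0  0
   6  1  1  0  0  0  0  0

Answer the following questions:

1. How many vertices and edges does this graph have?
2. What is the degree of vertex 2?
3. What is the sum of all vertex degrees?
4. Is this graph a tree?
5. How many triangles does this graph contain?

Count: 7 vertices, 8 edges.
Vertex 2 has neighbors [3], degree = 1.
Handshaking lemma: 2 * 8 = 16.
A tree on 7 vertices has 6 edges. This graph has 8 edges (2 extra). Not a tree.
Number of triangles = 1.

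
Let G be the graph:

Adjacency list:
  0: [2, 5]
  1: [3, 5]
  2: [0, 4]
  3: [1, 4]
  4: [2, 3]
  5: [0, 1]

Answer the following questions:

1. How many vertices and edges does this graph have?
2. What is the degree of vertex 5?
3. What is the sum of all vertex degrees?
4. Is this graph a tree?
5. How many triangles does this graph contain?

Count: 6 vertices, 6 edges.
Vertex 5 has neighbors [0, 1], degree = 2.
Handshaking lemma: 2 * 6 = 12.
A tree on 6 vertices has 5 edges. This graph has 6 edges (1 extra). Not a tree.
Number of triangles = 0.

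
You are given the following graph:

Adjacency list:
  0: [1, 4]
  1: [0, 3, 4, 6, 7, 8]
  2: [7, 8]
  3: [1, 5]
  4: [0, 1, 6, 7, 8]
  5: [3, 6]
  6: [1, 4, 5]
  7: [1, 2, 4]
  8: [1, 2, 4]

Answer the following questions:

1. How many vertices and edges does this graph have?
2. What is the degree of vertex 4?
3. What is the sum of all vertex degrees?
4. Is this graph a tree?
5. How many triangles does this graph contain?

Count: 9 vertices, 14 edges.
Vertex 4 has neighbors [0, 1, 6, 7, 8], degree = 5.
Handshaking lemma: 2 * 14 = 28.
A tree on 9 vertices has 8 edges. This graph has 14 edges (6 extra). Not a tree.
Number of triangles = 4.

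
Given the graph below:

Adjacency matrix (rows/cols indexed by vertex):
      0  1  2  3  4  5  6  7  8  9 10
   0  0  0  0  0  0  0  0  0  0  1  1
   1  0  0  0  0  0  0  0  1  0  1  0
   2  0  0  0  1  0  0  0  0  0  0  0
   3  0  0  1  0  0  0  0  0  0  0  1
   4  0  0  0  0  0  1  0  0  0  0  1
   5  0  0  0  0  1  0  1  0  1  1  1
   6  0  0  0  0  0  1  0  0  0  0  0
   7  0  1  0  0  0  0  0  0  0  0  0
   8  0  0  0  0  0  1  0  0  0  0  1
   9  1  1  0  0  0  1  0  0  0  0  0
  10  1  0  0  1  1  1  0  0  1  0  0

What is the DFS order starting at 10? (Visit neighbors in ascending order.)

DFS from vertex 10 (neighbors processed in ascending order):
Visit order: 10, 0, 9, 1, 7, 5, 4, 6, 8, 3, 2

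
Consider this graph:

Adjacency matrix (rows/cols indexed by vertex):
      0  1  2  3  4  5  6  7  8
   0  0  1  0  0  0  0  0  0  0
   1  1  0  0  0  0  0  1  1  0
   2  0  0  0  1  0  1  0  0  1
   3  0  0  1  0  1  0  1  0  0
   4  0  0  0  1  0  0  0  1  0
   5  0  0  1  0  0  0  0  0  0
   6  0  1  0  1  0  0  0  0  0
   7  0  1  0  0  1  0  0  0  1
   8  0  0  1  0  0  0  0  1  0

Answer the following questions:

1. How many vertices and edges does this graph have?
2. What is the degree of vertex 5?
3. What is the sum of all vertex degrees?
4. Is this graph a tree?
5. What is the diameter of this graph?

Count: 9 vertices, 10 edges.
Vertex 5 has neighbors [2], degree = 1.
Handshaking lemma: 2 * 10 = 20.
A tree on 9 vertices has 8 edges. This graph has 10 edges (2 extra). Not a tree.
Diameter (longest shortest path) = 5.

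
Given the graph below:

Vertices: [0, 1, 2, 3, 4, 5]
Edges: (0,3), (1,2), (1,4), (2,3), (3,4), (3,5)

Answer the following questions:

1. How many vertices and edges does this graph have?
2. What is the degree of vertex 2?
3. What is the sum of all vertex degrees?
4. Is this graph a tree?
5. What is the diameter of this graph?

Count: 6 vertices, 6 edges.
Vertex 2 has neighbors [1, 3], degree = 2.
Handshaking lemma: 2 * 6 = 12.
A tree on 6 vertices has 5 edges. This graph has 6 edges (1 extra). Not a tree.
Diameter (longest shortest path) = 3.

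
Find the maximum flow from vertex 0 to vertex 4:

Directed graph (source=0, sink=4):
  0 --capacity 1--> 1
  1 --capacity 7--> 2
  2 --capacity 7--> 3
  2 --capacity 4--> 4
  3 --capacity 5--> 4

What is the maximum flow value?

Computing max flow:
  Flow on (0->1): 1/1
  Flow on (1->2): 1/7
  Flow on (2->4): 1/4
Maximum flow = 1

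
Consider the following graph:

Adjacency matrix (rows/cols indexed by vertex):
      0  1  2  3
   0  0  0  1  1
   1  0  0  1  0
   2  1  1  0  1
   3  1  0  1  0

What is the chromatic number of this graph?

The graph has a maximum clique of size 3 (lower bound on chromatic number).
A valid 3-coloring: {0: 1, 1: 1, 2: 0, 3: 2}.
Chromatic number = 3.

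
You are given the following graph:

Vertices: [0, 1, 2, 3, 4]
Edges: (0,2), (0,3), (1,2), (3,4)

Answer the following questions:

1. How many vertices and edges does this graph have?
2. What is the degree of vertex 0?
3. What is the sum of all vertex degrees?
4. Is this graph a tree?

Count: 5 vertices, 4 edges.
Vertex 0 has neighbors [2, 3], degree = 2.
Handshaking lemma: 2 * 4 = 8.
A graph is a tree iff it is connected and has exactly n-1 edges. This graph is connected (all 5 vertices in one component) and has 5-1 = 4 edges. It is a tree.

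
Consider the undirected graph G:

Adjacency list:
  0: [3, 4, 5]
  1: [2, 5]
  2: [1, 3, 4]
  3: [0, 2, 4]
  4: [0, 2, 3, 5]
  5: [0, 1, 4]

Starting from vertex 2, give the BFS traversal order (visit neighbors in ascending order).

BFS from vertex 2 (neighbors processed in ascending order):
Visit order: 2, 1, 3, 4, 5, 0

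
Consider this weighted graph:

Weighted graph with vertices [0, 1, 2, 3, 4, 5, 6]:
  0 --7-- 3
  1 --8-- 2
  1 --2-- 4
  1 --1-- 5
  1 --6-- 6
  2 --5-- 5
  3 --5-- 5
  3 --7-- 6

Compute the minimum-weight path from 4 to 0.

Using Dijkstra's algorithm from vertex 4:
Shortest path: 4 -> 1 -> 5 -> 3 -> 0
Total weight: 2 + 1 + 5 + 7 = 15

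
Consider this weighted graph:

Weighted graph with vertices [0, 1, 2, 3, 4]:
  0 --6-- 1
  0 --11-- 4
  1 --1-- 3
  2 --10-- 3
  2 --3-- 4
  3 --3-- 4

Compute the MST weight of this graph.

Applying Kruskal's algorithm (sort edges by weight, add if no cycle):
  Add (1,3) w=1
  Add (2,4) w=3
  Add (3,4) w=3
  Add (0,1) w=6
  Skip (2,3) w=10 (creates cycle)
  Skip (0,4) w=11 (creates cycle)
MST weight = 13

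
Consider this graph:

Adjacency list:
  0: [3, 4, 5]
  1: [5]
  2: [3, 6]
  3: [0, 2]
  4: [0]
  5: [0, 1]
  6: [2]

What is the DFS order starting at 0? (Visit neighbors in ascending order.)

DFS from vertex 0 (neighbors processed in ascending order):
Visit order: 0, 3, 2, 6, 4, 5, 1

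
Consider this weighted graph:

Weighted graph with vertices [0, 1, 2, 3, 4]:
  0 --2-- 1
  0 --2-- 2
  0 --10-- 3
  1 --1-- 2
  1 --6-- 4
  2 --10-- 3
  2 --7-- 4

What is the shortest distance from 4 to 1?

Using Dijkstra's algorithm from vertex 4:
Shortest path: 4 -> 1
Total weight: 6 = 6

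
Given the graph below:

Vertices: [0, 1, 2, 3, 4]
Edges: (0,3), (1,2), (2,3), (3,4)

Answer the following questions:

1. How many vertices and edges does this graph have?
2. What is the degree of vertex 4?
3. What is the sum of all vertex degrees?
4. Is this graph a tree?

Count: 5 vertices, 4 edges.
Vertex 4 has neighbors [3], degree = 1.
Handshaking lemma: 2 * 4 = 8.
A graph is a tree iff it is connected and has exactly n-1 edges. This graph is connected (all 5 vertices in one component) and has 5-1 = 4 edges. It is a tree.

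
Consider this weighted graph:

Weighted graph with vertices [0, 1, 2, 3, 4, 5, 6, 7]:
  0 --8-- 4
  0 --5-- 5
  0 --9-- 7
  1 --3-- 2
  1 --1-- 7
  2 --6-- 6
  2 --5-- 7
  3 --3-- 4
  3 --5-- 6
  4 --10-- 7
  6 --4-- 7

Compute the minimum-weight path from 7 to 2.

Using Dijkstra's algorithm from vertex 7:
Shortest path: 7 -> 1 -> 2
Total weight: 1 + 3 = 4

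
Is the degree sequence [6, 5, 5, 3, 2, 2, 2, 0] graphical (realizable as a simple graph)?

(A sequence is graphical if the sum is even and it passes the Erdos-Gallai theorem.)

Sum of degrees = 25. Sum is odd, so the sequence is NOT graphical.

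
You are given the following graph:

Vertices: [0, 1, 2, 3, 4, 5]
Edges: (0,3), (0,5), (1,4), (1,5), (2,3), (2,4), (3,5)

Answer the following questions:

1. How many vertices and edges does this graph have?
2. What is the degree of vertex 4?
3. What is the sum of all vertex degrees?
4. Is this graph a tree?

Count: 6 vertices, 7 edges.
Vertex 4 has neighbors [1, 2], degree = 2.
Handshaking lemma: 2 * 7 = 14.
A tree on 6 vertices has 5 edges. This graph has 7 edges (2 extra). Not a tree.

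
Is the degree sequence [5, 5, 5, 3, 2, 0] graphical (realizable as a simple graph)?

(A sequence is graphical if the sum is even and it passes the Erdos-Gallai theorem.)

Sum of degrees = 20. Sum is even but fails Erdos-Gallai. The sequence is NOT graphical.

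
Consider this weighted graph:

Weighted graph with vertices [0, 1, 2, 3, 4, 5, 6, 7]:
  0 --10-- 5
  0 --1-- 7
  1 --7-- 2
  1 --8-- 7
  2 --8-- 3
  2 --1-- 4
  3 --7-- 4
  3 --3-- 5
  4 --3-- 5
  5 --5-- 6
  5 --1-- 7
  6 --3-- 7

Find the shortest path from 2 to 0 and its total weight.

Using Dijkstra's algorithm from vertex 2:
Shortest path: 2 -> 4 -> 5 -> 7 -> 0
Total weight: 1 + 3 + 1 + 1 = 6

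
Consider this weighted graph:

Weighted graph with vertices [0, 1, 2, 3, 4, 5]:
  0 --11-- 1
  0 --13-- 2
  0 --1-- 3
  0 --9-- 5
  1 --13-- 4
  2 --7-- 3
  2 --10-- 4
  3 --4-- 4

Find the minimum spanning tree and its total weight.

Applying Kruskal's algorithm (sort edges by weight, add if no cycle):
  Add (0,3) w=1
  Add (3,4) w=4
  Add (2,3) w=7
  Add (0,5) w=9
  Skip (2,4) w=10 (creates cycle)
  Add (0,1) w=11
  Skip (0,2) w=13 (creates cycle)
  Skip (1,4) w=13 (creates cycle)
MST weight = 32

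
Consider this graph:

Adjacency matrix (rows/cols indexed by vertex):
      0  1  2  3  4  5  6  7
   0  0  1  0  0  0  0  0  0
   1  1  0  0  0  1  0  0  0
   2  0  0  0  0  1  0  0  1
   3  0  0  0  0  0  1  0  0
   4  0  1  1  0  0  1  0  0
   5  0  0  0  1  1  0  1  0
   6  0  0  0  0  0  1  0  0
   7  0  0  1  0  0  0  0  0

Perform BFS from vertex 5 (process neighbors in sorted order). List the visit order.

BFS from vertex 5 (neighbors processed in ascending order):
Visit order: 5, 3, 4, 6, 1, 2, 0, 7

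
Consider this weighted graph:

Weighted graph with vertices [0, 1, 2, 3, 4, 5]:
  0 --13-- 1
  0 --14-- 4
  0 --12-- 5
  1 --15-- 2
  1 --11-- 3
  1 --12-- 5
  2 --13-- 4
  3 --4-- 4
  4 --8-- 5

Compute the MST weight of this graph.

Applying Kruskal's algorithm (sort edges by weight, add if no cycle):
  Add (3,4) w=4
  Add (4,5) w=8
  Add (1,3) w=11
  Add (0,5) w=12
  Skip (1,5) w=12 (creates cycle)
  Skip (0,1) w=13 (creates cycle)
  Add (2,4) w=13
  Skip (0,4) w=14 (creates cycle)
  Skip (1,2) w=15 (creates cycle)
MST weight = 48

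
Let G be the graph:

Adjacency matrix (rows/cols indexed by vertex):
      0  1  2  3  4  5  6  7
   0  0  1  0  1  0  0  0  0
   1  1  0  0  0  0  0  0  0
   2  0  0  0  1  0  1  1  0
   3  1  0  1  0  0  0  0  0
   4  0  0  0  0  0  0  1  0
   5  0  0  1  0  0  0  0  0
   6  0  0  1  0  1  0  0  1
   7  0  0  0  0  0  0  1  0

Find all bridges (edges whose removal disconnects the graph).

A bridge is an edge whose removal increases the number of connected components.
Bridges found: (0,1), (0,3), (2,3), (2,5), (2,6), (4,6), (6,7)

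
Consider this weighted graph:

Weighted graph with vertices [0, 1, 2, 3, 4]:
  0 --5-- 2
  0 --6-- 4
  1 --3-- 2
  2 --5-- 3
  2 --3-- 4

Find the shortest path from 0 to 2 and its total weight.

Using Dijkstra's algorithm from vertex 0:
Shortest path: 0 -> 2
Total weight: 5 = 5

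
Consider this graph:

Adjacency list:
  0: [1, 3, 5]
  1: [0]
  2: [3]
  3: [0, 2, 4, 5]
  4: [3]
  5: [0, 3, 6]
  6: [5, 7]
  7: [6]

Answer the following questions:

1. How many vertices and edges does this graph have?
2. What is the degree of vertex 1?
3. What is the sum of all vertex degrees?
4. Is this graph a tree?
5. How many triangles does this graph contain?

Count: 8 vertices, 8 edges.
Vertex 1 has neighbors [0], degree = 1.
Handshaking lemma: 2 * 8 = 16.
A tree on 8 vertices has 7 edges. This graph has 8 edges (1 extra). Not a tree.
Number of triangles = 1.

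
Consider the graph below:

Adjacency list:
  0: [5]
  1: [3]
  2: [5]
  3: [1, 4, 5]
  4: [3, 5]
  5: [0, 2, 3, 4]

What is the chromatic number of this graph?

The graph has a maximum clique of size 3 (lower bound on chromatic number).
A valid 3-coloring: {0: 1, 1: 0, 2: 1, 3: 1, 4: 2, 5: 0}.
Chromatic number = 3.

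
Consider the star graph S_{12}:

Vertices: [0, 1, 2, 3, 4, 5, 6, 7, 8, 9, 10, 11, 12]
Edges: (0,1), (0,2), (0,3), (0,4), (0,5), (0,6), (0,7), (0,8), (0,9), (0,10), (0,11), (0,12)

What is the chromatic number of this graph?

S_{12} has one hub adjacent to 12 leaves; leaves are pairwise non-adjacent.
Color the hub 0 and every leaf 1.
Chromatic number = 2.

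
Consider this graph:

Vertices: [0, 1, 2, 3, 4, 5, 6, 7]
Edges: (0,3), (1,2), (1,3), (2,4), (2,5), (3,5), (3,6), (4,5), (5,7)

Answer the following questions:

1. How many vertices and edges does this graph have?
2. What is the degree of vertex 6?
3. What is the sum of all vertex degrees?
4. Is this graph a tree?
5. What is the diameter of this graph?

Count: 8 vertices, 9 edges.
Vertex 6 has neighbors [3], degree = 1.
Handshaking lemma: 2 * 9 = 18.
A tree on 8 vertices has 7 edges. This graph has 9 edges (2 extra). Not a tree.
Diameter (longest shortest path) = 3.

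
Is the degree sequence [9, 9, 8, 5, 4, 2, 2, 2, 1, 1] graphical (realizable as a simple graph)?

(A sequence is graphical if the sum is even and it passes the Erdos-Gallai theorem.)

Sum of degrees = 43. Sum is odd, so the sequence is NOT graphical.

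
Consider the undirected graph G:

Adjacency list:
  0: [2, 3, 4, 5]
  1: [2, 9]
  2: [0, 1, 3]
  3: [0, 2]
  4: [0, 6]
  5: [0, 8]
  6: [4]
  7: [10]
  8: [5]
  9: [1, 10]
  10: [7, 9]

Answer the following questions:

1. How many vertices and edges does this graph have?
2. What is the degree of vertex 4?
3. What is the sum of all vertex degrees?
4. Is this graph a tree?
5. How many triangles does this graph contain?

Count: 11 vertices, 11 edges.
Vertex 4 has neighbors [0, 6], degree = 2.
Handshaking lemma: 2 * 11 = 22.
A tree on 11 vertices has 10 edges. This graph has 11 edges (1 extra). Not a tree.
Number of triangles = 1.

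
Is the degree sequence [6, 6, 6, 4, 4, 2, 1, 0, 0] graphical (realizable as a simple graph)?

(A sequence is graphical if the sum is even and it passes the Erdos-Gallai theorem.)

Sum of degrees = 29. Sum is odd, so the sequence is NOT graphical.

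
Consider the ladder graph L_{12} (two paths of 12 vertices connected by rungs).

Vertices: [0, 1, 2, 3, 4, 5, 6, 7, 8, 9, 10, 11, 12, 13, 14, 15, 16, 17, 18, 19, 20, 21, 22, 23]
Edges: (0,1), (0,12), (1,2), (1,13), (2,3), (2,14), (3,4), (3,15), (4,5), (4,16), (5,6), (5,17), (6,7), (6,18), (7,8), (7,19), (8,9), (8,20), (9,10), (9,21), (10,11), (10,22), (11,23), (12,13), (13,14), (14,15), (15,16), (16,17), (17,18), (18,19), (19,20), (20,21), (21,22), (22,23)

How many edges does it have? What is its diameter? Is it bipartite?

Ladder graph L_{12}: 12 rungs + 2 * (12-1) path edges = 12 + 22 = 34 edges.
Diameter = 12.
Ladder graphs are bipartite (alternating coloring along each path).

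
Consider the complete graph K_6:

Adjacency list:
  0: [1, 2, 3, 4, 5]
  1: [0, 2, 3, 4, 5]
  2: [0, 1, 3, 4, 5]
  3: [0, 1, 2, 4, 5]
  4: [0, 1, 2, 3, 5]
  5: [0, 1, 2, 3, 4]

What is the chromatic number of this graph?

In K_6, every vertex is adjacent to every other vertex.
Each vertex needs a unique color.
Chromatic number = 6.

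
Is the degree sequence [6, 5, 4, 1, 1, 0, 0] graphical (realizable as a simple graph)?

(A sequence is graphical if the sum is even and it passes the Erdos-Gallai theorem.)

Sum of degrees = 17. Sum is odd, so the sequence is NOT graphical.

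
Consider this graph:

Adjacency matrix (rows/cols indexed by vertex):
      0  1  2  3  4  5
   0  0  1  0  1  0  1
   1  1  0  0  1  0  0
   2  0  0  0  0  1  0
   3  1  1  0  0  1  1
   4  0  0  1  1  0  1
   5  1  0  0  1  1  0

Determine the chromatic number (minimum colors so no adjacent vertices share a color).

The graph has a maximum clique of size 3 (lower bound on chromatic number).
A valid 3-coloring: {0: 1, 1: 2, 2: 0, 3: 0, 4: 1, 5: 2}.
Chromatic number = 3.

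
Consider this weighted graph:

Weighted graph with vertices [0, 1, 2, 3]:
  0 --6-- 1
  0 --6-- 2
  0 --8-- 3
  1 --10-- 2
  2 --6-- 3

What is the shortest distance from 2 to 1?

Using Dijkstra's algorithm from vertex 2:
Shortest path: 2 -> 1
Total weight: 10 = 10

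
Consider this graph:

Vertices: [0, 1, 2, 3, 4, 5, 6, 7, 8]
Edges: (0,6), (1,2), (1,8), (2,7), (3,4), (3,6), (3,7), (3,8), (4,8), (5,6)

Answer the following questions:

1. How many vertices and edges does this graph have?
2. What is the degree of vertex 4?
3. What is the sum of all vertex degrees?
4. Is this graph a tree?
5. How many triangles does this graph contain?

Count: 9 vertices, 10 edges.
Vertex 4 has neighbors [3, 8], degree = 2.
Handshaking lemma: 2 * 10 = 20.
A tree on 9 vertices has 8 edges. This graph has 10 edges (2 extra). Not a tree.
Number of triangles = 1.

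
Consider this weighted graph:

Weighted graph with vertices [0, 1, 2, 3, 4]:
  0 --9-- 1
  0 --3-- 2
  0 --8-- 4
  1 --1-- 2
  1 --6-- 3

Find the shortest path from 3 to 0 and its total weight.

Using Dijkstra's algorithm from vertex 3:
Shortest path: 3 -> 1 -> 2 -> 0
Total weight: 6 + 1 + 3 = 10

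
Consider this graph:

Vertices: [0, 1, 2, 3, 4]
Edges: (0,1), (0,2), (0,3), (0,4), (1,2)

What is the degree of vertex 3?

Vertex 3 has neighbors [0], so deg(3) = 1.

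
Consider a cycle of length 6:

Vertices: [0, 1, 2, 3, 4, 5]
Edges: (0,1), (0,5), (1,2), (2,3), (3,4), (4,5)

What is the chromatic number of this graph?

This is an even cycle (C_6). Even cycles are bipartite.
Chromatic number = 2.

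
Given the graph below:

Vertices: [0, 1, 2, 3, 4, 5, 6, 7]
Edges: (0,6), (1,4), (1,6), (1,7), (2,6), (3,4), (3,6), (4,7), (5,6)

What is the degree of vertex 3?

Vertex 3 has neighbors [4, 6], so deg(3) = 2.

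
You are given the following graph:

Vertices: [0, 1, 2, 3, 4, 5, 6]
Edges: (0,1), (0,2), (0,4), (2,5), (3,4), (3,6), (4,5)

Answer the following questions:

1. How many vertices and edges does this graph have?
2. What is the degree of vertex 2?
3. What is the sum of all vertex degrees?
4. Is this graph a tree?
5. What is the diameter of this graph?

Count: 7 vertices, 7 edges.
Vertex 2 has neighbors [0, 5], degree = 2.
Handshaking lemma: 2 * 7 = 14.
A tree on 7 vertices has 6 edges. This graph has 7 edges (1 extra). Not a tree.
Diameter (longest shortest path) = 4.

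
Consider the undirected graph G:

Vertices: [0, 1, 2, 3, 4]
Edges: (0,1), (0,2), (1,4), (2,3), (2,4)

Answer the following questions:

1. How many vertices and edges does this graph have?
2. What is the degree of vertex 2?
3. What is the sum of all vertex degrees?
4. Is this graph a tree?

Count: 5 vertices, 5 edges.
Vertex 2 has neighbors [0, 3, 4], degree = 3.
Handshaking lemma: 2 * 5 = 10.
A tree on 5 vertices has 4 edges. This graph has 5 edges (1 extra). Not a tree.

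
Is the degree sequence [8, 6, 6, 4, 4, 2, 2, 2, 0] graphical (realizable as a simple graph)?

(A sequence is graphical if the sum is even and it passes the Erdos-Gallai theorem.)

Sum of degrees = 34. Sum is even but fails Erdos-Gallai. The sequence is NOT graphical.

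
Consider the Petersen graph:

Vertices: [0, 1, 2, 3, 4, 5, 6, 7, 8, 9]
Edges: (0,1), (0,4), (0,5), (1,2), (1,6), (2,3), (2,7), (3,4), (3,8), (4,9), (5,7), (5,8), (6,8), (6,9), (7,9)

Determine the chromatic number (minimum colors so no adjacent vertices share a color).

The Petersen graph contains odd cycles (e.g. the outer 5-cycle), so chi >= 3.
A proper 3-coloring exists (it is a well-known 3-chromatic graph).
Chromatic number = 3.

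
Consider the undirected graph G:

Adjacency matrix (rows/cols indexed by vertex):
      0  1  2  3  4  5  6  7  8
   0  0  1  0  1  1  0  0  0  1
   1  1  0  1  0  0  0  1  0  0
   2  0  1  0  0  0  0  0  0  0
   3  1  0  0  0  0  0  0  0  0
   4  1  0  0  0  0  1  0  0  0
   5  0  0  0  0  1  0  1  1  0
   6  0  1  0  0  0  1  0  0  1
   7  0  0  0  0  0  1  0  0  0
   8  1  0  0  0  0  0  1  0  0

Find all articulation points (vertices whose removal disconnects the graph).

An articulation point is a vertex whose removal disconnects the graph.
Articulation points: [0, 1, 5]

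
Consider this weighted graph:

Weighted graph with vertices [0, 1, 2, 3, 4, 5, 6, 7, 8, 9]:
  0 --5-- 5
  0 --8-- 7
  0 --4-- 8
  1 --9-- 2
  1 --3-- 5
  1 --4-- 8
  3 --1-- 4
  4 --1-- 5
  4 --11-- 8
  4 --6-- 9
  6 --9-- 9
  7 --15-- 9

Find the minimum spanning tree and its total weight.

Applying Kruskal's algorithm (sort edges by weight, add if no cycle):
  Add (3,4) w=1
  Add (4,5) w=1
  Add (1,5) w=3
  Add (0,8) w=4
  Add (1,8) w=4
  Skip (0,5) w=5 (creates cycle)
  Add (4,9) w=6
  Add (0,7) w=8
  Add (1,2) w=9
  Add (6,9) w=9
  Skip (4,8) w=11 (creates cycle)
  Skip (7,9) w=15 (creates cycle)
MST weight = 45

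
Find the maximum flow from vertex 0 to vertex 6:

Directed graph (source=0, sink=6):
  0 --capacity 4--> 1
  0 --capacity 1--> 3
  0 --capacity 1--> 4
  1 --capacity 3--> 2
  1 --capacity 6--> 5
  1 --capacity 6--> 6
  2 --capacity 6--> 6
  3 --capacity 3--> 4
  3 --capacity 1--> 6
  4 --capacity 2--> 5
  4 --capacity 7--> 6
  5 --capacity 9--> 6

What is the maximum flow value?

Computing max flow:
  Flow on (0->1): 4/4
  Flow on (0->3): 1/1
  Flow on (0->4): 1/1
  Flow on (1->6): 4/6
  Flow on (3->6): 1/1
  Flow on (4->6): 1/7
Maximum flow = 6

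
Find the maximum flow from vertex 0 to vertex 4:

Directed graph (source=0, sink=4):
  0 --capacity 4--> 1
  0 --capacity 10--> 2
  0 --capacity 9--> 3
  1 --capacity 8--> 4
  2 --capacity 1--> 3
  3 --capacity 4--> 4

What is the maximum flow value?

Computing max flow:
  Flow on (0->1): 4/4
  Flow on (0->2): 1/10
  Flow on (0->3): 3/9
  Flow on (1->4): 4/8
  Flow on (2->3): 1/1
  Flow on (3->4): 4/4
Maximum flow = 8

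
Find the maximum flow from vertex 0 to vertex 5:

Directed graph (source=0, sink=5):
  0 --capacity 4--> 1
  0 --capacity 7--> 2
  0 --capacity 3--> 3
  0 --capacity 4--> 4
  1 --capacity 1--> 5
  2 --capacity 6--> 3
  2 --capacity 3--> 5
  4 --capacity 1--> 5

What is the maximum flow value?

Computing max flow:
  Flow on (0->1): 1/4
  Flow on (0->2): 3/7
  Flow on (0->4): 1/4
  Flow on (1->5): 1/1
  Flow on (2->5): 3/3
  Flow on (4->5): 1/1
Maximum flow = 5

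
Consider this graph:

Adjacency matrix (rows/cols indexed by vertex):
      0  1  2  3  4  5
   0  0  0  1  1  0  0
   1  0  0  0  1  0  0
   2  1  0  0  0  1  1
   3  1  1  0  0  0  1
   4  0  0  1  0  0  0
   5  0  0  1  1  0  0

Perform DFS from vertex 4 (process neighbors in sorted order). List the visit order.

DFS from vertex 4 (neighbors processed in ascending order):
Visit order: 4, 2, 0, 3, 1, 5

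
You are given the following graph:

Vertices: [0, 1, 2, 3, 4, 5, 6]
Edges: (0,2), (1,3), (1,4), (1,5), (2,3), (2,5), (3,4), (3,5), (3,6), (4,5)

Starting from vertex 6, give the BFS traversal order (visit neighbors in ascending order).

BFS from vertex 6 (neighbors processed in ascending order):
Visit order: 6, 3, 1, 2, 4, 5, 0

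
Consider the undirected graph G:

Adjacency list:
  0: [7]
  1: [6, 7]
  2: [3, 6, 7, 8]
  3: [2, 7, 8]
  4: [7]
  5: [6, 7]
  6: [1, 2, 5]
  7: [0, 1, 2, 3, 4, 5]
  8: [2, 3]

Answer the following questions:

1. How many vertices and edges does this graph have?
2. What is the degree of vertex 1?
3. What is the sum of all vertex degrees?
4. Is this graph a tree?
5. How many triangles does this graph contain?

Count: 9 vertices, 12 edges.
Vertex 1 has neighbors [6, 7], degree = 2.
Handshaking lemma: 2 * 12 = 24.
A tree on 9 vertices has 8 edges. This graph has 12 edges (4 extra). Not a tree.
Number of triangles = 2.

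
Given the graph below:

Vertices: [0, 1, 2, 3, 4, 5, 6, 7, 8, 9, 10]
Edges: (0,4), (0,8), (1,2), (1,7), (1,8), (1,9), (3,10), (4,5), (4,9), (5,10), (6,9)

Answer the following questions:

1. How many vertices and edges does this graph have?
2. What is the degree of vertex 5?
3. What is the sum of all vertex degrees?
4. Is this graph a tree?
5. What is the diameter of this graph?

Count: 11 vertices, 11 edges.
Vertex 5 has neighbors [4, 10], degree = 2.
Handshaking lemma: 2 * 11 = 22.
A tree on 11 vertices has 10 edges. This graph has 11 edges (1 extra). Not a tree.
Diameter (longest shortest path) = 6.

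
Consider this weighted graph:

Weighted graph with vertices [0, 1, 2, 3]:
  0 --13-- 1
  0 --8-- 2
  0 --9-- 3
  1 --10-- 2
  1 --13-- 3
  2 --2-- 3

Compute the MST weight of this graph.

Applying Kruskal's algorithm (sort edges by weight, add if no cycle):
  Add (2,3) w=2
  Add (0,2) w=8
  Skip (0,3) w=9 (creates cycle)
  Add (1,2) w=10
  Skip (0,1) w=13 (creates cycle)
  Skip (1,3) w=13 (creates cycle)
MST weight = 20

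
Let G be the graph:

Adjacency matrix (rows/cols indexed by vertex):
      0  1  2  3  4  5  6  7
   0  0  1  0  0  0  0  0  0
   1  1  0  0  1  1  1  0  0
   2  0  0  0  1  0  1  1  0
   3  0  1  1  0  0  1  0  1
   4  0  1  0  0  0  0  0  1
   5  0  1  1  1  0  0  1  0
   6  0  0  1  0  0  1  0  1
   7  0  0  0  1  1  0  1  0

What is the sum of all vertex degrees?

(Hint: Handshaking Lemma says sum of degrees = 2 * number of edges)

Count edges: 12 edges.
By Handshaking Lemma: sum of degrees = 2 * 12 = 24.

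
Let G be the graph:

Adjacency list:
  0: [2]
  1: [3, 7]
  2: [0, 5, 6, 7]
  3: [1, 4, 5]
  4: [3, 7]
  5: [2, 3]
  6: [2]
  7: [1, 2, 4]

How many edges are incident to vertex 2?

Vertex 2 has neighbors [0, 5, 6, 7], so deg(2) = 4.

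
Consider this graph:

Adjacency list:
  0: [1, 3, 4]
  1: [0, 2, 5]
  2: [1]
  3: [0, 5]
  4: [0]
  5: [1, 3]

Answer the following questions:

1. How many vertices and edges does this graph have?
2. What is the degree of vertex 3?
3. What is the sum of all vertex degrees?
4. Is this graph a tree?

Count: 6 vertices, 6 edges.
Vertex 3 has neighbors [0, 5], degree = 2.
Handshaking lemma: 2 * 6 = 12.
A tree on 6 vertices has 5 edges. This graph has 6 edges (1 extra). Not a tree.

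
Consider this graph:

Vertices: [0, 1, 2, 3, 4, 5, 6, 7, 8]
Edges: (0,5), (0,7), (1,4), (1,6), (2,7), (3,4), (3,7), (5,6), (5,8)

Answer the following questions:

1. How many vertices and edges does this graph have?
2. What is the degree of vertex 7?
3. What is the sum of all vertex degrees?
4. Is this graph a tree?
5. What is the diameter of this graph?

Count: 9 vertices, 9 edges.
Vertex 7 has neighbors [0, 2, 3], degree = 3.
Handshaking lemma: 2 * 9 = 18.
A tree on 9 vertices has 8 edges. This graph has 9 edges (1 extra). Not a tree.
Diameter (longest shortest path) = 4.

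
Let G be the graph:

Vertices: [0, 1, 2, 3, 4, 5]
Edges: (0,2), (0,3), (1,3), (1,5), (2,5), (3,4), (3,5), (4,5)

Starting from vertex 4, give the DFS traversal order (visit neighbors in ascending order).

DFS from vertex 4 (neighbors processed in ascending order):
Visit order: 4, 3, 0, 2, 5, 1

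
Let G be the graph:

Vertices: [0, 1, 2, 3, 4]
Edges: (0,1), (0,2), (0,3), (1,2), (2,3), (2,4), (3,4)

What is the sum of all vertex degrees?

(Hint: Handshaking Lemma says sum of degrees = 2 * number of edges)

Count edges: 7 edges.
By Handshaking Lemma: sum of degrees = 2 * 7 = 14.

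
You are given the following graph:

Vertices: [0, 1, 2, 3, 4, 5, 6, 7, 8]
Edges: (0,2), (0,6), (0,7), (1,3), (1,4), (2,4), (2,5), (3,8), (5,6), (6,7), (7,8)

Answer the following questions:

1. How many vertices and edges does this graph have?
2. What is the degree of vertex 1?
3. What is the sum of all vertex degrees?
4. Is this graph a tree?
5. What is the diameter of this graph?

Count: 9 vertices, 11 edges.
Vertex 1 has neighbors [3, 4], degree = 2.
Handshaking lemma: 2 * 11 = 22.
A tree on 9 vertices has 8 edges. This graph has 11 edges (3 extra). Not a tree.
Diameter (longest shortest path) = 4.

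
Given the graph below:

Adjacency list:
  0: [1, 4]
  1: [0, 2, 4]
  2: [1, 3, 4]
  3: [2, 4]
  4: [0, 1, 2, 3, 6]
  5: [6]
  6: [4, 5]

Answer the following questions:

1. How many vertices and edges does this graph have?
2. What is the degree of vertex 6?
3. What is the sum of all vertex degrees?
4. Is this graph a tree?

Count: 7 vertices, 9 edges.
Vertex 6 has neighbors [4, 5], degree = 2.
Handshaking lemma: 2 * 9 = 18.
A tree on 7 vertices has 6 edges. This graph has 9 edges (3 extra). Not a tree.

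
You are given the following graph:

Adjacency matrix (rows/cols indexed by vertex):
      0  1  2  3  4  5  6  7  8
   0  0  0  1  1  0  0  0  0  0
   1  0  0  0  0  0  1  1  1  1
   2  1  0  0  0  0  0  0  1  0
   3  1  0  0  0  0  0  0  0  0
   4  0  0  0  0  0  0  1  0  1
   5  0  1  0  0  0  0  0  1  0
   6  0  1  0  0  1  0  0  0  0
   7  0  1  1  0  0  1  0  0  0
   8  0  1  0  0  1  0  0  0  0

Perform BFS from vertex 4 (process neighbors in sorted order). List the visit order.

BFS from vertex 4 (neighbors processed in ascending order):
Visit order: 4, 6, 8, 1, 5, 7, 2, 0, 3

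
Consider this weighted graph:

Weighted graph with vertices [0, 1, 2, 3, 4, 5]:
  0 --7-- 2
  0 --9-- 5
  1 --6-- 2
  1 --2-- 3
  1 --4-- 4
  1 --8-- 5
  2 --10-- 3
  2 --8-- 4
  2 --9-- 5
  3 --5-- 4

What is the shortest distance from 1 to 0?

Using Dijkstra's algorithm from vertex 1:
Shortest path: 1 -> 2 -> 0
Total weight: 6 + 7 = 13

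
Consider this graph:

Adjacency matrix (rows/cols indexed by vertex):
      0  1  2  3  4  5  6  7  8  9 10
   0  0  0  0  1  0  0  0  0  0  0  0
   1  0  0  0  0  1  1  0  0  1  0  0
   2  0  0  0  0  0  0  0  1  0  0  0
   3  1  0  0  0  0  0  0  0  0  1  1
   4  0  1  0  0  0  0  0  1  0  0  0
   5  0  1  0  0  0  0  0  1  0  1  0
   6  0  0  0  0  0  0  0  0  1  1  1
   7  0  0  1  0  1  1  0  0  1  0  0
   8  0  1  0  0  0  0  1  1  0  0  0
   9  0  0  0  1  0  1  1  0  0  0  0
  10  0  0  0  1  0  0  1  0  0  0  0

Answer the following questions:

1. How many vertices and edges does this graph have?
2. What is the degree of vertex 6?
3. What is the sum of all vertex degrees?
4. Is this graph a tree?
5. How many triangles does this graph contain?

Count: 11 vertices, 14 edges.
Vertex 6 has neighbors [8, 9, 10], degree = 3.
Handshaking lemma: 2 * 14 = 28.
A tree on 11 vertices has 10 edges. This graph has 14 edges (4 extra). Not a tree.
Number of triangles = 0.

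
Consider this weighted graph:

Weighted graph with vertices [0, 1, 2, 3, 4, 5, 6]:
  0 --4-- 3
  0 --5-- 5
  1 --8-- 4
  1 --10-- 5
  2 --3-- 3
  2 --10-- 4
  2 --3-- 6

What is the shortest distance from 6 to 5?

Using Dijkstra's algorithm from vertex 6:
Shortest path: 6 -> 2 -> 3 -> 0 -> 5
Total weight: 3 + 3 + 4 + 5 = 15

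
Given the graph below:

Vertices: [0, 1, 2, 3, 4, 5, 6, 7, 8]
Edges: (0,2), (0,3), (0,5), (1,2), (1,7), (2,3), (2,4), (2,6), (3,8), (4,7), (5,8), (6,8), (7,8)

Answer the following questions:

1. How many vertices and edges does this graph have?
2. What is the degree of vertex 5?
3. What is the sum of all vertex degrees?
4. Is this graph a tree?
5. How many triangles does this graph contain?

Count: 9 vertices, 13 edges.
Vertex 5 has neighbors [0, 8], degree = 2.
Handshaking lemma: 2 * 13 = 26.
A tree on 9 vertices has 8 edges. This graph has 13 edges (5 extra). Not a tree.
Number of triangles = 1.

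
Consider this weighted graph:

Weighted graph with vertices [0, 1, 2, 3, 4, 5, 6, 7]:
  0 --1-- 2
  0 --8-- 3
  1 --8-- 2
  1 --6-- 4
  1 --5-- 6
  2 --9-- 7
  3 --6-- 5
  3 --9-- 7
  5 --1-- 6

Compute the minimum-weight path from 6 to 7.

Using Dijkstra's algorithm from vertex 6:
Shortest path: 6 -> 5 -> 3 -> 7
Total weight: 1 + 6 + 9 = 16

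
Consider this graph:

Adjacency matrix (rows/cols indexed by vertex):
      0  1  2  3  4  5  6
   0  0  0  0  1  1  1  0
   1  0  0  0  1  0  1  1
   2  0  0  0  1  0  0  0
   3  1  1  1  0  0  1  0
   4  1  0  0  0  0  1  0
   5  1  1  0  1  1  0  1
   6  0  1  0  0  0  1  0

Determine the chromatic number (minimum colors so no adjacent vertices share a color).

The graph has a maximum clique of size 3 (lower bound on chromatic number).
A valid 3-coloring: {0: 2, 1: 2, 2: 0, 3: 1, 4: 1, 5: 0, 6: 1}.
Chromatic number = 3.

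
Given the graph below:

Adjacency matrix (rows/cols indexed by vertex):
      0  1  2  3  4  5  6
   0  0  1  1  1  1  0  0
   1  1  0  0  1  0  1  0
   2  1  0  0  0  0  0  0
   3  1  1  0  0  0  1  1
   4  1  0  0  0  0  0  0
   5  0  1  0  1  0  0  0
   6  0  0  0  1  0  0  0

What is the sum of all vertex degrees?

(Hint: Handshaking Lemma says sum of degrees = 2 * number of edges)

Count edges: 8 edges.
By Handshaking Lemma: sum of degrees = 2 * 8 = 16.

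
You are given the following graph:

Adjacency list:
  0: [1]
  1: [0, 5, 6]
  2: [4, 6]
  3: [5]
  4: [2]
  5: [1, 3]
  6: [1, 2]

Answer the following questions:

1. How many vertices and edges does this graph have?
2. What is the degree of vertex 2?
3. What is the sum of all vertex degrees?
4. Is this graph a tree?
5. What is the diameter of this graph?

Count: 7 vertices, 6 edges.
Vertex 2 has neighbors [4, 6], degree = 2.
Handshaking lemma: 2 * 6 = 12.
A graph is a tree iff it is connected and has exactly n-1 edges. This graph is connected (all 7 vertices in one component) and has 7-1 = 6 edges. It is a tree.
Diameter (longest shortest path) = 5.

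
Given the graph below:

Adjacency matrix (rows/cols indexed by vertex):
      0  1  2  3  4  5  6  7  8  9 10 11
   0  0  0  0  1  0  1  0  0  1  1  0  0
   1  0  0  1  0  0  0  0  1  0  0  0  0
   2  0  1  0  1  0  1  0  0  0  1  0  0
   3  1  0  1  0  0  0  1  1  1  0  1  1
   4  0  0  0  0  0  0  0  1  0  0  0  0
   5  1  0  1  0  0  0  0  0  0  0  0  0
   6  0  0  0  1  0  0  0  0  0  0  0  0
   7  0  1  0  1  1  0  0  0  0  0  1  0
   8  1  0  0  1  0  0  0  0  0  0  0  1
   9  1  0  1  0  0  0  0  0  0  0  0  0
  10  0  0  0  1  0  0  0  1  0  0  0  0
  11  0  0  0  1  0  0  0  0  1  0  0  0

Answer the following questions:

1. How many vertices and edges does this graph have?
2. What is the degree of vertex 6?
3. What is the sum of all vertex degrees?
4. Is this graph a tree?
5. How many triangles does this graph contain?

Count: 12 vertices, 17 edges.
Vertex 6 has neighbors [3], degree = 1.
Handshaking lemma: 2 * 17 = 34.
A tree on 12 vertices has 11 edges. This graph has 17 edges (6 extra). Not a tree.
Number of triangles = 3.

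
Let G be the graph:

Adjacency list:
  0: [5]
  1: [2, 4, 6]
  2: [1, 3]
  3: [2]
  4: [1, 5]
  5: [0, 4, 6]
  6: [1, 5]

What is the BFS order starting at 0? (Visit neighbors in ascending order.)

BFS from vertex 0 (neighbors processed in ascending order):
Visit order: 0, 5, 4, 6, 1, 2, 3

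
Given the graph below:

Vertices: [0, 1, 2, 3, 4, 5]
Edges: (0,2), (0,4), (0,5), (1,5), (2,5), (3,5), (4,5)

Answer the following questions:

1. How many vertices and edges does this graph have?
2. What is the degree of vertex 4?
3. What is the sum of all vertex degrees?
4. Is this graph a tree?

Count: 6 vertices, 7 edges.
Vertex 4 has neighbors [0, 5], degree = 2.
Handshaking lemma: 2 * 7 = 14.
A tree on 6 vertices has 5 edges. This graph has 7 edges (2 extra). Not a tree.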